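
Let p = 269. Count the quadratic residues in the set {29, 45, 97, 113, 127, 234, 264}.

4

(29/269) = -1 → non-residue.
(45/269) = +1 → QR.
(97/269) = +1 → QR.
(113/269) = -1 → non-residue.
(127/269) = +1 → QR.
(234/269) = -1 → non-residue.
(264/269) = +1 → QR.
Total quadratic residues among the 7: 4.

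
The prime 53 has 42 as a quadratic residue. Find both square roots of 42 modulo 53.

53 ≡ 1 (mod 4), so we find a root by search.
Trying successive values, 25² = 625 ≡ 42 (mod 53). The other root is 53 − 25 = 28.

25, 28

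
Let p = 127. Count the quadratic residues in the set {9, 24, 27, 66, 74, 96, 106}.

2

(9/127) = +1 → QR.
(24/127) = -1 → non-residue.
(27/127) = -1 → non-residue.
(66/127) = -1 → non-residue.
(74/127) = +1 → QR.
(96/127) = -1 → non-residue.
(106/127) = -1 → non-residue.
Total quadratic residues among the 7: 2.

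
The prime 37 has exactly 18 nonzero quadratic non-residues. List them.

Square k = 1,…,18 (k and 37−k give the same square):
1²=1, 2²=4, 3²=9, 4²=16, 5²=25, 6²=36, 7²≡12, 8²≡27, 9²≡7, 10²≡26, 11²≡10, 12²≡33, 13²≡21, 14²≡11, 15²≡3, 16²≡34, 17²≡30, 18²≡28 (mod 37).
The residues are {1, 3, 4, 7, 9, 10, 11, 12, 16, 21, 25, 26, 27, 28, 30, 33, 34, 36}; the non-residues are the remaining 18 nonzero classes.

2,5,6,8,13,14,15,17,18,19,20,22,23,24,29,31,32,35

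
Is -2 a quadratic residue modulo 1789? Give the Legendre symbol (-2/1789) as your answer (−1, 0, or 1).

-1

First reduce: -2 ≡ 1787 (mod 1789).
Reciprocity: 1787 ≡ 3 and 1789 ≡ 1 (mod 4), so (1787/1789) = +(1789/1787).
Reduce top mod 1787: now compute (2/1787).
Pull out 2: since 1787 ≡ 3 (mod 8), (2/1787) = -1.
Reached (1/1787) = 1. Collecting the sign flips along the way, the symbol is -1.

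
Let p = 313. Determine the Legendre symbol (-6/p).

First reduce: -6 ≡ 307 (mod 313).
Reciprocity: 307 ≡ 3 and 313 ≡ 1 (mod 4), so (307/313) = +(313/307).
Reduce top mod 307: now compute (6/307).
Pull out 2: since 307 ≡ 3 (mod 8), (2/307) = -1.
Reciprocity: 3 ≡ 3 and 307 ≡ 3 (mod 4), so (3/307) = −(307/3).
Reduce top mod 3: now compute (1/3).
Reached (1/3) = 1. Collecting the sign flips along the way, the symbol is +1.

1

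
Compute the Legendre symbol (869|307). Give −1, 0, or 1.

1

Euler's criterion: (869/307) ≡ 255^153 (mod 307).
255^2 ≡ 248 (mod 307)
255^4 ≡ 104 (mod 307)
255^8 ≡ 71 (mod 307)
255^16 ≡ 129 (mod 307)
255^32 ≡ 63 (mod 307)
255^64 ≡ 285 (mod 307)
255^128 ≡ 177 (mod 307)
255^153 = 255^(128+16+8+1) ≡ 1 (mod 307).
Result is 1, so (869/307) = 1.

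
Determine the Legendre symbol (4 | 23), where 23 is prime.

Euler's criterion: (4/23) ≡ 4^11 (mod 23).
4^2 ≡ 16 (mod 23)
4^4 ≡ 3 (mod 23)
4^8 ≡ 9 (mod 23)
4^11 = 4^(8+2+1) ≡ 1 (mod 23).
Result is 1, so (4/23) = 1.

1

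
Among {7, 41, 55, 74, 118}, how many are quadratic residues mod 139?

4

(7/139) = +1 → QR.
(41/139) = +1 → QR.
(55/139) = +1 → QR.
(74/139) = -1 → non-residue.
(118/139) = +1 → QR.
Total quadratic residues among the 5: 4.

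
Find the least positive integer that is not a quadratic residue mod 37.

2

(2/37) = −1, so 2 is the smallest positive non-residue mod 37.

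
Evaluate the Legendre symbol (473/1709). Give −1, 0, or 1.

Reciprocity: 473 ≡ 1 and 1709 ≡ 1 (mod 4), so (473/1709) = +(1709/473).
Reduce top mod 473: now compute (290/473).
Pull out 2: since 473 ≡ 1 (mod 8), (2/473) = +1.
Reciprocity: 145 ≡ 1 and 473 ≡ 1 (mod 4), so (145/473) = +(473/145).
Reduce top mod 145: now compute (38/145).
Pull out 2: since 145 ≡ 1 (mod 8), (2/145) = +1.
Reciprocity: 19 ≡ 3 and 145 ≡ 1 (mod 4), so (19/145) = +(145/19).
Reduce top mod 19: now compute (12/19).
Pull out 2^2: since 19 ≡ 3 (mod 8), (2/19) = -1, so (2/19)^2 = +1.
Reciprocity: 3 ≡ 3 and 19 ≡ 3 (mod 4), so (3/19) = −(19/3).
Reduce top mod 3: now compute (1/3).
Reached (1/3) = 1. Collecting the sign flips along the way, the symbol is -1.

-1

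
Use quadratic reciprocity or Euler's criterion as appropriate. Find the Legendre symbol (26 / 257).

Pull out 2: since 257 ≡ 1 (mod 8), (2/257) = +1.
Reciprocity: 13 ≡ 1 and 257 ≡ 1 (mod 4), so (13/257) = +(257/13).
Reduce top mod 13: now compute (10/13).
Pull out 2: since 13 ≡ 5 (mod 8), (2/13) = -1.
Reciprocity: 5 ≡ 1 and 13 ≡ 1 (mod 4), so (5/13) = +(13/5).
Reduce top mod 5: now compute (3/5).
Reciprocity: 3 ≡ 3 and 5 ≡ 1 (mod 4), so (3/5) = +(5/3).
Reduce top mod 3: now compute (2/3).
Pull out 2: since 3 ≡ 3 (mod 8), (2/3) = -1.
Reached (1/3) = 1. Collecting the sign flips along the way, the symbol is +1.

1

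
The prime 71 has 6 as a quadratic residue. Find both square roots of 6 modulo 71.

19, 52

Since 71 ≡ 3 (mod 4), a square root of 6 is 6^((71+1)/4) = 6^18 mod 71.
Repeated squaring: 6^2≡36, 6^4≡18, 6^8≡40, 6^16≡38 (mod 71).
6^18 = 6^(16+2) ≡ 19 (mod 71).
Check: 19² = 361 ≡ 6 (mod 71). The two roots are 19 and 52.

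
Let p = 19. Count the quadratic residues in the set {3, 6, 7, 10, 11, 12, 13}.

3

(3/19) = -1 → non-residue.
(6/19) = +1 → QR.
(7/19) = +1 → QR.
(10/19) = -1 → non-residue.
(11/19) = +1 → QR.
(12/19) = -1 → non-residue.
(13/19) = -1 → non-residue.
Total quadratic residues among the 7: 3.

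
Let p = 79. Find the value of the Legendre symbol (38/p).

Euler's criterion: (38/79) ≡ 38^39 (mod 79).
38^2 ≡ 22 (mod 79)
38^4 ≡ 10 (mod 79)
38^8 ≡ 21 (mod 79)
38^16 ≡ 46 (mod 79)
38^32 ≡ 62 (mod 79)
38^39 = 38^(32+4+2+1) ≡ 1 (mod 79).
Result is 1, so (38/79) = 1.

1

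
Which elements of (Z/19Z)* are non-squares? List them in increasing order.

2 3 8 10 12 13 14 15 18

Square k = 1,…,9 (k and 19−k give the same square):
1²=1, 2²=4, 3²=9, 4²=16, 5²≡6, 6²≡17, 7²≡11, 8²≡7, 9²≡5 (mod 19).
The residues are {1, 4, 5, 6, 7, 9, 11, 16, 17}; the non-residues are the remaining 9 nonzero classes.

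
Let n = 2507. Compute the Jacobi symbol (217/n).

-1

Reciprocity: 217 ≡ 1 and 2507 ≡ 3 (mod 4), so (217/2507) = +(2507/217).
Reduce top mod 217: now compute (120/217).
Pull out 2^3: since 217 ≡ 1 (mod 8), (2/217) = +1, so (2/217)^3 = +1.
Reciprocity: 15 ≡ 3 and 217 ≡ 1 (mod 4), so (15/217) = +(217/15).
Reduce top mod 15: now compute (7/15).
Reciprocity: 7 ≡ 3 and 15 ≡ 3 (mod 4), so (7/15) = −(15/7).
Reduce top mod 7: now compute (1/7).
Reached (1/7) = 1. Collecting the sign flips along the way, the symbol is -1.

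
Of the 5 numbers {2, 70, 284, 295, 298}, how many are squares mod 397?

2

(2/397) = -1 → non-residue.
(70/397) = -1 → non-residue.
(284/397) = -1 → non-residue.
(295/397) = +1 → QR.
(298/397) = +1 → QR.
Total quadratic residues among the 5: 2.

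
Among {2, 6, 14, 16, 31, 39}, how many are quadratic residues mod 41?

(2/41) = +1 → QR.
(6/41) = -1 → non-residue.
(14/41) = -1 → non-residue.
(16/41) = +1 → QR.
(31/41) = +1 → QR.
(39/41) = +1 → QR.
Total quadratic residues among the 6: 4.

4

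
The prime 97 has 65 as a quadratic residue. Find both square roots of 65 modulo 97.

97 ≡ 1 (mod 4), so we find a root by search.
Trying successive values, 29² = 841 ≡ 65 (mod 97). The other root is 97 − 29 = 68.

29, 68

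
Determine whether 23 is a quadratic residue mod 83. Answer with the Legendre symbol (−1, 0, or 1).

1

Reciprocity: 23 ≡ 3 and 83 ≡ 3 (mod 4), so (23/83) = −(83/23).
Reduce top mod 23: now compute (14/23).
Pull out 2: since 23 ≡ 7 (mod 8), (2/23) = +1.
Reciprocity: 7 ≡ 3 and 23 ≡ 3 (mod 4), so (7/23) = −(23/7).
Reduce top mod 7: now compute (2/7).
Pull out 2: since 7 ≡ 7 (mod 8), (2/7) = +1.
Reached (1/7) = 1. Collecting the sign flips along the way, the symbol is +1.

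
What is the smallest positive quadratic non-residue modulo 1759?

(2/1759) = +1, so 2 is a residue.
(3/1759) = −1, so 3 is the smallest positive non-residue mod 1759.

3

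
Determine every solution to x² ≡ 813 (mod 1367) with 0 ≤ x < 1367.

470, 897

Since 1367 ≡ 3 (mod 4), a square root of 813 is 813^((1367+1)/4) = 813^342 mod 1367.
Repeated squaring: 813^2≡708, 813^4≡942, 813^8≡181, 813^16≡1320, 813^32≡842, 813^64≡858, 813^128≡718, 813^256≡165 (mod 1367).
813^342 = 813^(256+64+16+4+2) ≡ 470 (mod 1367).
Check: 470² = 220900 ≡ 813 (mod 1367). The two roots are 470 and 897.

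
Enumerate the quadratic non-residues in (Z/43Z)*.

Square k = 1,…,21 (k and 43−k give the same square):
1²=1, 2²=4, 3²=9, 4²=16, 5²=25, 6²=36, 7²≡6, 8²≡21, 9²≡38, 10²≡14, 11²≡35, 12²≡15, 13²≡40, 14²≡24, 15²≡10, 16²≡41, 17²≡31, 18²≡23, 19²≡17, 20²≡13, 21²≡11 (mod 43).
The residues are {1, 4, 6, 9, 10, 11, 13, 14, 15, 16, 17, 21, 23, 24, 25, 31, 35, 36, 38, 40, 41}; the non-residues are the remaining 21 nonzero classes.

2, 3, 5, 7, 8, 12, 18, 19, 20, 22, 26, 27, 28, 29, 30, 32, 33, 34, 37, 39, 42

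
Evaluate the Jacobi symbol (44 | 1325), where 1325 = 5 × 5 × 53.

1

Pull out 2^2: since 1325 ≡ 5 (mod 8), (2/1325) = -1, so (2/1325)^2 = +1.
Reciprocity: 11 ≡ 3 and 1325 ≡ 1 (mod 4), so (11/1325) = +(1325/11).
Reduce top mod 11: now compute (5/11).
Reciprocity: 5 ≡ 1 and 11 ≡ 3 (mod 4), so (5/11) = +(11/5).
Reduce top mod 5: now compute (1/5).
Reached (1/5) = 1. Collecting the sign flips along the way, the symbol is +1.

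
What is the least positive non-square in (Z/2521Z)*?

(2/2521) = +1, so 2 is a residue.
(3/2521) = +1, so 3 is a residue.
(4/2521) = +1, so 4 is a residue.
(5/2521) = +1, so 5 is a residue.
(6/2521) = +1, so 6 is a residue.
(7/2521) = +1, so 7 is a residue.
(8/2521) = +1, so 8 is a residue.
(9/2521) = +1, so 9 is a residue.
(10/2521) = +1, so 10 is a residue.
(11/2521) = −1, so 11 is the smallest positive non-residue mod 2521.

11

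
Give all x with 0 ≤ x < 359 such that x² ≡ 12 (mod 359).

33, 326

Since 359 ≡ 3 (mod 4), a square root of 12 is 12^((359+1)/4) = 12^90 mod 359.
Repeated squaring: 12^2≡144, 12^4≡273, 12^8≡216, 12^16≡345, 12^32≡196, 12^64≡3 (mod 359).
12^90 = 12^(64+16+8+2) ≡ 33 (mod 359).
Check: 33² = 1089 ≡ 12 (mod 359). The two roots are 33 and 326.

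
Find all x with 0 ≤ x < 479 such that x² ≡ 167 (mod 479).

149, 330

Since 479 ≡ 3 (mod 4), a square root of 167 is 167^((479+1)/4) = 167^120 mod 479.
Repeated squaring: 167^2≡107, 167^4≡432, 167^8≡293, 167^16≡108, 167^32≡168, 167^64≡442 (mod 479).
167^120 = 167^(64+32+16+8) ≡ 330 (mod 479).
Check: 330² = 108900 ≡ 167 (mod 479). The two roots are 149 and 330.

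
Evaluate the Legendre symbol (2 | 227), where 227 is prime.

-1

Euler's criterion: (2/227) ≡ 2^113 (mod 227).
2^2 ≡ 4 (mod 227)
2^4 ≡ 16 (mod 227)
2^8 ≡ 29 (mod 227)
2^16 ≡ 160 (mod 227)
2^32 ≡ 176 (mod 227)
2^64 ≡ 104 (mod 227)
2^113 = 2^(64+32+16+1) ≡ 226 (mod 227).
Result is 226 ≡ −1, so (2/227) = −1.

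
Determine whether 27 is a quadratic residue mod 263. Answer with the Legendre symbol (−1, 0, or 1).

Reciprocity: 27 ≡ 3 and 263 ≡ 3 (mod 4), so (27/263) = −(263/27).
Reduce top mod 27: now compute (20/27).
Pull out 2^2: since 27 ≡ 3 (mod 8), (2/27) = -1, so (2/27)^2 = +1.
Reciprocity: 5 ≡ 1 and 27 ≡ 3 (mod 4), so (5/27) = +(27/5).
Reduce top mod 5: now compute (2/5).
Pull out 2: since 5 ≡ 5 (mod 8), (2/5) = -1.
Reached (1/5) = 1. Collecting the sign flips along the way, the symbol is +1.

1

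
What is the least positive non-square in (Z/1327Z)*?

(2/1327) = +1, so 2 is a residue.
(3/1327) = −1, so 3 is the smallest positive non-residue mod 1327.

3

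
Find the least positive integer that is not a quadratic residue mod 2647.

(2/2647) = +1, so 2 is a residue.
(3/2647) = −1, so 3 is the smallest positive non-residue mod 2647.

3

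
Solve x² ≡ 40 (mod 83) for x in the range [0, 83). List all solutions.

Since 83 ≡ 3 (mod 4), a square root of 40 is 40^((83+1)/4) = 40^21 mod 83.
Repeated squaring: 40^2≡23, 40^4≡31, 40^8≡48, 40^16≡63 (mod 83).
40^21 = 40^(16+4+1) ≡ 17 (mod 83).
Check: 17² = 289 ≡ 40 (mod 83). The two roots are 17 and 66.

17, 66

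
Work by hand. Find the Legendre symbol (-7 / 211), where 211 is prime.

First reduce: -7 ≡ 204 (mod 211).
Pull out 2^2: since 211 ≡ 3 (mod 8), (2/211) = -1, so (2/211)^2 = +1.
Reciprocity: 51 ≡ 3 and 211 ≡ 3 (mod 4), so (51/211) = −(211/51).
Reduce top mod 51: now compute (7/51).
Reciprocity: 7 ≡ 3 and 51 ≡ 3 (mod 4), so (7/51) = −(51/7).
Reduce top mod 7: now compute (2/7).
Pull out 2: since 7 ≡ 7 (mod 8), (2/7) = +1.
Reached (1/7) = 1. Collecting the sign flips along the way, the symbol is +1.

1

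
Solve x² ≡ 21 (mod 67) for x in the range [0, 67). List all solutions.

Since 67 ≡ 3 (mod 4), a square root of 21 is 21^((67+1)/4) = 21^17 mod 67.
Repeated squaring: 21^2≡39, 21^4≡47, 21^8≡65, 21^16≡4 (mod 67).
21^17 = 21^(16+1) ≡ 17 (mod 67).
Check: 17² = 289 ≡ 21 (mod 67). The two roots are 17 and 50.

17, 50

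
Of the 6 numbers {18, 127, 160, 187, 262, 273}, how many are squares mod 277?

(18/277) = -1 → non-residue.
(127/277) = -1 → non-residue.
(160/277) = +1 → QR.
(187/277) = +1 → QR.
(262/277) = -1 → non-residue.
(273/277) = +1 → QR.
Total quadratic residues among the 6: 3.

3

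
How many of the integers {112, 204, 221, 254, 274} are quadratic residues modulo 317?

5

(112/317) = +1 → QR.
(204/317) = +1 → QR.
(221/317) = +1 → QR.
(254/317) = +1 → QR.
(274/317) = +1 → QR.
Total quadratic residues among the 5: 5.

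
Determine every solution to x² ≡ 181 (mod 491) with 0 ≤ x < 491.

128, 363

Since 491 ≡ 3 (mod 4), a square root of 181 is 181^((491+1)/4) = 181^123 mod 491.
Repeated squaring: 181^2≡355, 181^4≡329, 181^8≡221, 181^16≡232, 181^32≡305, 181^64≡226 (mod 491).
181^123 = 181^(64+32+16+8+2+1) ≡ 363 (mod 491).
Check: 363² = 131769 ≡ 181 (mod 491). The two roots are 128 and 363.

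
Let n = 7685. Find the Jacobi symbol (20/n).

0

Pull out 2^2: since 7685 ≡ 5 (mod 8), (2/7685) = -1, so (2/7685)^2 = +1.
Reciprocity: 5 ≡ 1 and 7685 ≡ 1 (mod 4), so (5/7685) = +(7685/5).
Reduce top mod 5: now compute (0/5).
Top reduces to 0: gcd > 1, so the symbol is 0.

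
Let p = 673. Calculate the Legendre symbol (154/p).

Euler's criterion: (154/673) ≡ 154^336 (mod 673).
154^2 ≡ 161 (mod 673)
154^4 ≡ 347 (mod 673)
154^8 ≡ 615 (mod 673)
154^16 ≡ 672 (mod 673)
154^32 ≡ 1 (mod 673)
154^64 ≡ 1 (mod 673)
154^128 ≡ 1 (mod 673)
154^256 ≡ 1 (mod 673)
154^336 = 154^(256+64+16) ≡ 672 (mod 673).
Result is 672 ≡ −1, so (154/673) = −1.

-1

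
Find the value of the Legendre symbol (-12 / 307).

1

First reduce: -12 ≡ 295 (mod 307).
Reciprocity: 295 ≡ 3 and 307 ≡ 3 (mod 4), so (295/307) = −(307/295).
Reduce top mod 295: now compute (12/295).
Pull out 2^2: since 295 ≡ 7 (mod 8), (2/295) = +1, so (2/295)^2 = +1.
Reciprocity: 3 ≡ 3 and 295 ≡ 3 (mod 4), so (3/295) = −(295/3).
Reduce top mod 3: now compute (1/3).
Reached (1/3) = 1. Collecting the sign flips along the way, the symbol is +1.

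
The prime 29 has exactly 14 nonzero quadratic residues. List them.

1, 4, 5, 6, 7, 9, 13, 16, 20, 22, 23, 24, 25, 28

Square k = 1,…,14 (k and 29−k give the same square):
1²=1, 2²=4, 3²=9, 4²=16, 5²=25, 6²≡7, 7²≡20, 8²≡6, 9²≡23, 10²≡13, 11²≡5, 12²≡28, 13²≡24, 14²≡22 (mod 29).
So the quadratic residues mod 29 are {1, 4, 5, 6, 7, 9, 13, 16, 20, 22, 23, 24, 25, 28}.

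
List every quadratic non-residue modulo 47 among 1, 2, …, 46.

5, 10, 11, 13, 15, 19, 20, 22, 23, 26, 29, 30, 31, 33, 35, 38, 39, 40, 41, 43, 44, 45, 46

Square k = 1,…,23 (k and 47−k give the same square):
1²=1, 2²=4, 3²=9, 4²=16, 5²=25, 6²=36, 7²≡2, 8²≡17, 9²≡34, 10²≡6, 11²≡27, 12²≡3, 13²≡28, 14²≡8, 15²≡37, 16²≡21, 17²≡7, 18²≡42, 19²≡32, 20²≡24, 21²≡18, 22²≡14, 23²≡12 (mod 47).
The residues are {1, 2, 3, 4, 6, 7, 8, 9, 12, 14, 16, 17, 18, 21, 24, 25, 27, 28, 32, 34, 36, 37, 42}; the non-residues are the remaining 23 nonzero classes.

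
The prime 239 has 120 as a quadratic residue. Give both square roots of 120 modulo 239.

70, 169

Since 239 ≡ 3 (mod 4), a square root of 120 is 120^((239+1)/4) = 120^60 mod 239.
Repeated squaring: 120^2≡60, 120^4≡15, 120^8≡225, 120^16≡196, 120^32≡176 (mod 239).
120^60 = 120^(32+16+8+4) ≡ 169 (mod 239).
Check: 169² = 28561 ≡ 120 (mod 239). The two roots are 70 and 169.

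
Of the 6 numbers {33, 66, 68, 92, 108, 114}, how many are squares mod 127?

1

(33/127) = -1 → non-residue.
(66/127) = -1 → non-residue.
(68/127) = +1 → QR.
(92/127) = -1 → non-residue.
(108/127) = -1 → non-residue.
(114/127) = -1 → non-residue.
Total quadratic residues among the 6: 1.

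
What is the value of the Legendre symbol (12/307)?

Pull out 2^2: since 307 ≡ 3 (mod 8), (2/307) = -1, so (2/307)^2 = +1.
Reciprocity: 3 ≡ 3 and 307 ≡ 3 (mod 4), so (3/307) = −(307/3).
Reduce top mod 3: now compute (1/3).
Reached (1/3) = 1. Collecting the sign flips along the way, the symbol is -1.

-1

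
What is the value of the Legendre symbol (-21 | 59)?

-1

First reduce: -21 ≡ 38 (mod 59).
Pull out 2: since 59 ≡ 3 (mod 8), (2/59) = -1.
Reciprocity: 19 ≡ 3 and 59 ≡ 3 (mod 4), so (19/59) = −(59/19).
Reduce top mod 19: now compute (2/19).
Pull out 2: since 19 ≡ 3 (mod 8), (2/19) = -1.
Reached (1/19) = 1. Collecting the sign flips along the way, the symbol is -1.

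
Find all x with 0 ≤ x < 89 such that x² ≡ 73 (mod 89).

89 ≡ 1 (mod 4), so we find a root by search.
Trying successive values, 42² = 1764 ≡ 73 (mod 89). The other root is 89 − 42 = 47.

42, 47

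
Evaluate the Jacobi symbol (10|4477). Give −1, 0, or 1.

1

Pull out 2: since 4477 ≡ 5 (mod 8), (2/4477) = -1.
Reciprocity: 5 ≡ 1 and 4477 ≡ 1 (mod 4), so (5/4477) = +(4477/5).
Reduce top mod 5: now compute (2/5).
Pull out 2: since 5 ≡ 5 (mod 8), (2/5) = -1.
Reached (1/5) = 1. Collecting the sign flips along the way, the symbol is +1.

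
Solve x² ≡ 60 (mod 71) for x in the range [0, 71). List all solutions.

29, 42

Since 71 ≡ 3 (mod 4), a square root of 60 is 60^((71+1)/4) = 60^18 mod 71.
Repeated squaring: 60^2≡50, 60^4≡15, 60^8≡12, 60^16≡2 (mod 71).
60^18 = 60^(16+2) ≡ 29 (mod 71).
Check: 29² = 841 ≡ 60 (mod 71). The two roots are 29 and 42.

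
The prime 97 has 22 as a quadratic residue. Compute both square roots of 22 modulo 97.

33, 64

97 ≡ 1 (mod 4), so we find a root by search.
Trying successive values, 33² = 1089 ≡ 22 (mod 97). The other root is 97 − 33 = 64.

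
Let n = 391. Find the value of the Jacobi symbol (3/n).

-1

Reciprocity: 3 ≡ 3 and 391 ≡ 3 (mod 4), so (3/391) = −(391/3).
Reduce top mod 3: now compute (1/3).
Reached (1/3) = 1. Collecting the sign flips along the way, the symbol is -1.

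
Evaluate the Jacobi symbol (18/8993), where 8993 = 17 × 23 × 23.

1

Pull out 2: since 8993 ≡ 1 (mod 8), (2/8993) = +1.
Reciprocity: 9 ≡ 1 and 8993 ≡ 1 (mod 4), so (9/8993) = +(8993/9).
Reduce top mod 9: now compute (2/9).
Pull out 2: since 9 ≡ 1 (mod 8), (2/9) = +1.
Reached (1/9) = 1. Collecting the sign flips along the way, the symbol is +1.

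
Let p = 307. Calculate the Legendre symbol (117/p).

-1

Reciprocity: 117 ≡ 1 and 307 ≡ 3 (mod 4), so (117/307) = +(307/117).
Reduce top mod 117: now compute (73/117).
Reciprocity: 73 ≡ 1 and 117 ≡ 1 (mod 4), so (73/117) = +(117/73).
Reduce top mod 73: now compute (44/73).
Pull out 2^2: since 73 ≡ 1 (mod 8), (2/73) = +1, so (2/73)^2 = +1.
Reciprocity: 11 ≡ 3 and 73 ≡ 1 (mod 4), so (11/73) = +(73/11).
Reduce top mod 11: now compute (7/11).
Reciprocity: 7 ≡ 3 and 11 ≡ 3 (mod 4), so (7/11) = −(11/7).
Reduce top mod 7: now compute (4/7).
Pull out 2^2: since 7 ≡ 7 (mod 8), (2/7) = +1, so (2/7)^2 = +1.
Reached (1/7) = 1. Collecting the sign flips along the way, the symbol is -1.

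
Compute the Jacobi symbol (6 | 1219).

1

Pull out 2: since 1219 ≡ 3 (mod 8), (2/1219) = -1.
Reciprocity: 3 ≡ 3 and 1219 ≡ 3 (mod 4), so (3/1219) = −(1219/3).
Reduce top mod 3: now compute (1/3).
Reached (1/3) = 1. Collecting the sign flips along the way, the symbol is +1.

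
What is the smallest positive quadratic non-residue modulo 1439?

7

(2/1439) = +1, so 2 is a residue.
(3/1439) = +1, so 3 is a residue.
(4/1439) = +1, so 4 is a residue.
(5/1439) = +1, so 5 is a residue.
(6/1439) = +1, so 6 is a residue.
(7/1439) = −1, so 7 is the smallest positive non-residue mod 1439.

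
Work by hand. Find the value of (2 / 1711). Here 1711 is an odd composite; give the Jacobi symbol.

Pull out 2: since 1711 ≡ 7 (mod 8), (2/1711) = +1.
Reached (1/1711) = 1. Collecting the sign flips along the way, the symbol is +1.

1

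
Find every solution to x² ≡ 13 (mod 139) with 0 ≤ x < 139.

41, 98

Since 139 ≡ 3 (mod 4), a square root of 13 is 13^((139+1)/4) = 13^35 mod 139.
Repeated squaring: 13^2≡30, 13^4≡66, 13^8≡47, 13^16≡124, 13^32≡86 (mod 139).
13^35 = 13^(32+2+1) ≡ 41 (mod 139).
Check: 41² = 1681 ≡ 13 (mod 139). The two roots are 41 and 98.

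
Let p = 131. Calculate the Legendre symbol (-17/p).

Euler's criterion: (-17/131) ≡ 114^65 (mod 131).
114^2 ≡ 27 (mod 131)
114^4 ≡ 74 (mod 131)
114^8 ≡ 105 (mod 131)
114^16 ≡ 21 (mod 131)
114^32 ≡ 48 (mod 131)
114^64 ≡ 77 (mod 131)
114^65 = 114^(64+1) ≡ 1 (mod 131).
Result is 1, so (-17/131) = 1.

1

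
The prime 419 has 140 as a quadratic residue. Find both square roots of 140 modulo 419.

Since 419 ≡ 3 (mod 4), a square root of 140 is 140^((419+1)/4) = 140^105 mod 419.
Repeated squaring: 140^2≡326, 140^4≡269, 140^8≡293, 140^16≡373, 140^32≡21, 140^64≡22 (mod 419).
140^105 = 140^(64+32+8+1) ≡ 289 (mod 419).
Check: 289² = 83521 ≡ 140 (mod 419). The two roots are 130 and 289.

130, 289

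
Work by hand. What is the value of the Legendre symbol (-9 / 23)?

Euler's criterion: (-9/23) ≡ 14^11 (mod 23).
14^2 ≡ 12 (mod 23)
14^4 ≡ 6 (mod 23)
14^8 ≡ 13 (mod 23)
14^11 = 14^(8+2+1) ≡ 22 (mod 23).
Result is 22 ≡ −1, so (-9/23) = −1.

-1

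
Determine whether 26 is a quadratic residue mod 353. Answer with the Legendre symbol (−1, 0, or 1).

Euler's criterion: (26/353) ≡ 26^176 (mod 353).
26^2 ≡ 323 (mod 353)
26^4 ≡ 194 (mod 353)
26^8 ≡ 218 (mod 353)
26^16 ≡ 222 (mod 353)
26^32 ≡ 217 (mod 353)
26^64 ≡ 140 (mod 353)
26^128 ≡ 185 (mod 353)
26^176 = 26^(128+32+16) ≡ 352 (mod 353).
Result is 352 ≡ −1, so (26/353) = −1.

-1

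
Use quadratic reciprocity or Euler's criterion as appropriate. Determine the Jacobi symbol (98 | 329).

Pull out 2: since 329 ≡ 1 (mod 8), (2/329) = +1.
Reciprocity: 49 ≡ 1 and 329 ≡ 1 (mod 4), so (49/329) = +(329/49).
Reduce top mod 49: now compute (35/49).
Reciprocity: 35 ≡ 3 and 49 ≡ 1 (mod 4), so (35/49) = +(49/35).
Reduce top mod 35: now compute (14/35).
Pull out 2: since 35 ≡ 3 (mod 8), (2/35) = -1.
Reciprocity: 7 ≡ 3 and 35 ≡ 3 (mod 4), so (7/35) = −(35/7).
Reduce top mod 7: now compute (0/7).
Top reduces to 0: gcd > 1, so the symbol is 0.

0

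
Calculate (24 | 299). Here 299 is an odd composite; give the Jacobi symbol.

-1

Pull out 2^3: since 299 ≡ 3 (mod 8), (2/299) = -1, so (2/299)^3 = -1.
Reciprocity: 3 ≡ 3 and 299 ≡ 3 (mod 4), so (3/299) = −(299/3).
Reduce top mod 3: now compute (2/3).
Pull out 2: since 3 ≡ 3 (mod 8), (2/3) = -1.
Reached (1/3) = 1. Collecting the sign flips along the way, the symbol is -1.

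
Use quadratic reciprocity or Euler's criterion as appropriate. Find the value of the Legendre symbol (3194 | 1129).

First reduce: 3194 ≡ 936 (mod 1129).
Pull out 2^3: since 1129 ≡ 1 (mod 8), (2/1129) = +1, so (2/1129)^3 = +1.
Reciprocity: 117 ≡ 1 and 1129 ≡ 1 (mod 4), so (117/1129) = +(1129/117).
Reduce top mod 117: now compute (76/117).
Pull out 2^2: since 117 ≡ 5 (mod 8), (2/117) = -1, so (2/117)^2 = +1.
Reciprocity: 19 ≡ 3 and 117 ≡ 1 (mod 4), so (19/117) = +(117/19).
Reduce top mod 19: now compute (3/19).
Reciprocity: 3 ≡ 3 and 19 ≡ 3 (mod 4), so (3/19) = −(19/3).
Reduce top mod 3: now compute (1/3).
Reached (1/3) = 1. Collecting the sign flips along the way, the symbol is -1.

-1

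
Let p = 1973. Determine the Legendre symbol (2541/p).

First reduce: 2541 ≡ 568 (mod 1973).
Pull out 2^3: since 1973 ≡ 5 (mod 8), (2/1973) = -1, so (2/1973)^3 = -1.
Reciprocity: 71 ≡ 3 and 1973 ≡ 1 (mod 4), so (71/1973) = +(1973/71).
Reduce top mod 71: now compute (56/71).
Pull out 2^3: since 71 ≡ 7 (mod 8), (2/71) = +1, so (2/71)^3 = +1.
Reciprocity: 7 ≡ 3 and 71 ≡ 3 (mod 4), so (7/71) = −(71/7).
Reduce top mod 7: now compute (1/7).
Reached (1/7) = 1. Collecting the sign flips along the way, the symbol is +1.

1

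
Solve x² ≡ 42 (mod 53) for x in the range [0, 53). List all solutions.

53 ≡ 1 (mod 4), so we find a root by search.
Trying successive values, 25² = 625 ≡ 42 (mod 53). The other root is 53 − 25 = 28.

25, 28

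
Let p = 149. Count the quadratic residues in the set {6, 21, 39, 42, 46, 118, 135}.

5

(6/149) = +1 → QR.
(21/149) = -1 → non-residue.
(39/149) = +1 → QR.
(42/149) = +1 → QR.
(46/149) = +1 → QR.
(118/149) = +1 → QR.
(135/149) = -1 → non-residue.
Total quadratic residues among the 7: 5.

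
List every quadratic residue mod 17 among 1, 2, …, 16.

Square k = 1,…,8 (k and 17−k give the same square):
1²=1, 2²=4, 3²=9, 4²=16, 5²≡8, 6²≡2, 7²≡15, 8²≡13 (mod 17).
So the quadratic residues mod 17 are {1, 2, 4, 8, 9, 13, 15, 16}.

1 2 4 8 9 13 15 16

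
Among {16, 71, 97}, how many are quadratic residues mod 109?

(16/109) = +1 → QR.
(71/109) = +1 → QR.
(97/109) = +1 → QR.
Total quadratic residues among the 3: 3.

3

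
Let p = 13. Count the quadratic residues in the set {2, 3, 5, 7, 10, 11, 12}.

3

(2/13) = -1 → non-residue.
(3/13) = +1 → QR.
(5/13) = -1 → non-residue.
(7/13) = -1 → non-residue.
(10/13) = +1 → QR.
(11/13) = -1 → non-residue.
(12/13) = +1 → QR.
Total quadratic residues among the 7: 3.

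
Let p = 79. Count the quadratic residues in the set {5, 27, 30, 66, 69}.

1

(5/79) = +1 → QR.
(27/79) = -1 → non-residue.
(30/79) = -1 → non-residue.
(66/79) = -1 → non-residue.
(69/79) = -1 → non-residue.
Total quadratic residues among the 5: 1.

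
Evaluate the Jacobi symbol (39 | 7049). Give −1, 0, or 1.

-1

Reciprocity: 39 ≡ 3 and 7049 ≡ 1 (mod 4), so (39/7049) = +(7049/39).
Reduce top mod 39: now compute (29/39).
Reciprocity: 29 ≡ 1 and 39 ≡ 3 (mod 4), so (29/39) = +(39/29).
Reduce top mod 29: now compute (10/29).
Pull out 2: since 29 ≡ 5 (mod 8), (2/29) = -1.
Reciprocity: 5 ≡ 1 and 29 ≡ 1 (mod 4), so (5/29) = +(29/5).
Reduce top mod 5: now compute (4/5).
Pull out 2^2: since 5 ≡ 5 (mod 8), (2/5) = -1, so (2/5)^2 = +1.
Reached (1/5) = 1. Collecting the sign flips along the way, the symbol is -1.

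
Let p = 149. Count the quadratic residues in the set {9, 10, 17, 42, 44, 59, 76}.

4

(9/149) = +1 → QR.
(10/149) = -1 → non-residue.
(17/149) = +1 → QR.
(42/149) = +1 → QR.
(44/149) = -1 → non-residue.
(59/149) = -1 → non-residue.
(76/149) = +1 → QR.
Total quadratic residues among the 7: 4.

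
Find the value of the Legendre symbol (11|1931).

1

Reciprocity: 11 ≡ 3 and 1931 ≡ 3 (mod 4), so (11/1931) = −(1931/11).
Reduce top mod 11: now compute (6/11).
Pull out 2: since 11 ≡ 3 (mod 8), (2/11) = -1.
Reciprocity: 3 ≡ 3 and 11 ≡ 3 (mod 4), so (3/11) = −(11/3).
Reduce top mod 3: now compute (2/3).
Pull out 2: since 3 ≡ 3 (mod 8), (2/3) = -1.
Reached (1/3) = 1. Collecting the sign flips along the way, the symbol is +1.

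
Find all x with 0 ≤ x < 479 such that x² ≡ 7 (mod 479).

38, 441

Since 479 ≡ 3 (mod 4), a square root of 7 is 7^((479+1)/4) = 7^120 mod 479.
Repeated squaring: 7^2≡49, 7^4≡6, 7^8≡36, 7^16≡338, 7^32≡242, 7^64≡126 (mod 479).
7^120 = 7^(64+32+16+8) ≡ 441 (mod 479).
Check: 441² = 194481 ≡ 7 (mod 479). The two roots are 38 and 441.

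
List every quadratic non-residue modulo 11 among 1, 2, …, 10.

Square k = 1,…,5 (k and 11−k give the same square):
1²=1, 2²=4, 3²=9, 4²≡5, 5²≡3 (mod 11).
The residues are {1, 3, 4, 5, 9}; the non-residues are the remaining 5 nonzero classes.

2,6,7,8,10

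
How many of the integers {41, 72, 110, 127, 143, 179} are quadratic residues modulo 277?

(41/277) = +1 → QR.
(72/277) = -1 → non-residue.
(110/277) = -1 → non-residue.
(127/277) = -1 → non-residue.
(143/277) = -1 → non-residue.
(179/277) = -1 → non-residue.
Total quadratic residues among the 6: 1.

1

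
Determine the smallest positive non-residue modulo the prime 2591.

(2/2591) = +1, so 2 is a residue.
(3/2591) = +1, so 3 is a residue.
(4/2591) = +1, so 4 is a residue.
(5/2591) = +1, so 5 is a residue.
(6/2591) = +1, so 6 is a residue.
(7/2591) = −1, so 7 is the smallest positive non-residue mod 2591.

7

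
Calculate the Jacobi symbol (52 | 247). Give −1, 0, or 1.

0

Pull out 2^2: since 247 ≡ 7 (mod 8), (2/247) = +1, so (2/247)^2 = +1.
Reciprocity: 13 ≡ 1 and 247 ≡ 3 (mod 4), so (13/247) = +(247/13).
Reduce top mod 13: now compute (0/13).
Top reduces to 0: gcd > 1, so the symbol is 0.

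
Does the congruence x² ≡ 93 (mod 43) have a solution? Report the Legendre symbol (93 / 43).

-1

Euler's criterion: (93/43) ≡ 7^21 (mod 43).
7^2 ≡ 6 (mod 43)
7^4 ≡ 36 (mod 43)
7^8 ≡ 6 (mod 43)
7^16 ≡ 36 (mod 43)
7^21 = 7^(16+4+1) ≡ 42 (mod 43).
Result is 42 ≡ −1, so (93/43) = −1.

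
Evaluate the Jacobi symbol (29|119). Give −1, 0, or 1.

-1

Reciprocity: 29 ≡ 1 and 119 ≡ 3 (mod 4), so (29/119) = +(119/29).
Reduce top mod 29: now compute (3/29).
Reciprocity: 3 ≡ 3 and 29 ≡ 1 (mod 4), so (3/29) = +(29/3).
Reduce top mod 3: now compute (2/3).
Pull out 2: since 3 ≡ 3 (mod 8), (2/3) = -1.
Reached (1/3) = 1. Collecting the sign flips along the way, the symbol is -1.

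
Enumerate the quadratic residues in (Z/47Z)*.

Square k = 1,…,23 (k and 47−k give the same square):
1²=1, 2²=4, 3²=9, 4²=16, 5²=25, 6²=36, 7²≡2, 8²≡17, 9²≡34, 10²≡6, 11²≡27, 12²≡3, 13²≡28, 14²≡8, 15²≡37, 16²≡21, 17²≡7, 18²≡42, 19²≡32, 20²≡24, 21²≡18, 22²≡14, 23²≡12 (mod 47).
So the quadratic residues mod 47 are {1, 2, 3, 4, 6, 7, 8, 9, 12, 14, 16, 17, 18, 21, 24, 25, 27, 28, 32, 34, 36, 37, 42}.

1,2,3,4,6,7,8,9,12,14,16,17,18,21,24,25,27,28,32,34,36,37,42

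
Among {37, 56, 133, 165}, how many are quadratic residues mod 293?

3

(37/293) = +1 → QR.
(56/293) = +1 → QR.
(133/293) = +1 → QR.
(165/293) = -1 → non-residue.
Total quadratic residues among the 4: 3.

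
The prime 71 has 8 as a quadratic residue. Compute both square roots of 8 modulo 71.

Since 71 ≡ 3 (mod 4), a square root of 8 is 8^((71+1)/4) = 8^18 mod 71.
Repeated squaring: 8^2≡64, 8^4≡49, 8^8≡58, 8^16≡27 (mod 71).
8^18 = 8^(16+2) ≡ 24 (mod 71).
Check: 24² = 576 ≡ 8 (mod 71). The two roots are 24 and 47.

24, 47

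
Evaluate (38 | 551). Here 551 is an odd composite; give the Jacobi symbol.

0

Pull out 2: since 551 ≡ 7 (mod 8), (2/551) = +1.
Reciprocity: 19 ≡ 3 and 551 ≡ 3 (mod 4), so (19/551) = −(551/19).
Reduce top mod 19: now compute (0/19).
Top reduces to 0: gcd > 1, so the symbol is 0.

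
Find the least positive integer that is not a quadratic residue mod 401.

(2/401) = +1, so 2 is a residue.
(3/401) = −1, so 3 is the smallest positive non-residue mod 401.

3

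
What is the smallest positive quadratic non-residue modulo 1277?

2

(2/1277) = −1, so 2 is the smallest positive non-residue mod 1277.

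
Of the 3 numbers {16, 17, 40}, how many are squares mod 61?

1

(16/61) = +1 → QR.
(17/61) = -1 → non-residue.
(40/61) = -1 → non-residue.
Total quadratic residues among the 3: 1.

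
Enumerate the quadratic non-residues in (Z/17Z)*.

Square k = 1,…,8 (k and 17−k give the same square):
1²=1, 2²=4, 3²=9, 4²=16, 5²≡8, 6²≡2, 7²≡15, 8²≡13 (mod 17).
The residues are {1, 2, 4, 8, 9, 13, 15, 16}; the non-residues are the remaining 8 nonzero classes.

3, 5, 6, 7, 10, 11, 12, 14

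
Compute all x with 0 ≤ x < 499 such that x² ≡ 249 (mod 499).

Since 499 ≡ 3 (mod 4), a square root of 249 is 249^((499+1)/4) = 249^125 mod 499.
Repeated squaring: 249^2≡125, 249^4≡156, 249^8≡384, 249^16≡251, 249^32≡127, 249^64≡161 (mod 499).
249^125 = 249^(64+32+16+8+4+1) ≡ 216 (mod 499).
Check: 216² = 46656 ≡ 249 (mod 499). The two roots are 216 and 283.

216, 283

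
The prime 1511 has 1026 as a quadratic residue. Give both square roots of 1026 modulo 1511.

168, 1343

Since 1511 ≡ 3 (mod 4), a square root of 1026 is 1026^((1511+1)/4) = 1026^378 mod 1511.
Repeated squaring: 1026^2≡1020, 1026^4≡832, 1026^8≡186, 1026^16≡1354, 1026^32≡473, 1026^64≡101, 1026^128≡1135, 1026^256≡853 (mod 1511).
1026^378 = 1026^(256+64+32+16+8+2) ≡ 168 (mod 1511).
Check: 168² = 28224 ≡ 1026 (mod 1511). The two roots are 168 and 1343.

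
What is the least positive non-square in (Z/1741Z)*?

(2/1741) = −1, so 2 is the smallest positive non-residue mod 1741.

2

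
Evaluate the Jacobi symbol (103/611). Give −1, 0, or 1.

1

Reciprocity: 103 ≡ 3 and 611 ≡ 3 (mod 4), so (103/611) = −(611/103).
Reduce top mod 103: now compute (96/103).
Pull out 2^5: since 103 ≡ 7 (mod 8), (2/103) = +1, so (2/103)^5 = +1.
Reciprocity: 3 ≡ 3 and 103 ≡ 3 (mod 4), so (3/103) = −(103/3).
Reduce top mod 3: now compute (1/3).
Reached (1/3) = 1. Collecting the sign flips along the way, the symbol is +1.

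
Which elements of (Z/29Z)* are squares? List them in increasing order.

1,4,5,6,7,9,13,16,20,22,23,24,25,28

Square k = 1,…,14 (k and 29−k give the same square):
1²=1, 2²=4, 3²=9, 4²=16, 5²=25, 6²≡7, 7²≡20, 8²≡6, 9²≡23, 10²≡13, 11²≡5, 12²≡28, 13²≡24, 14²≡22 (mod 29).
So the quadratic residues mod 29 are {1, 4, 5, 6, 7, 9, 13, 16, 20, 22, 23, 24, 25, 28}.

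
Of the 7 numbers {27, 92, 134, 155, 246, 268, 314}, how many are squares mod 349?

(27/349) = +1 → QR.
(92/349) = +1 → QR.
(134/349) = -1 → non-residue.
(155/349) = +1 → QR.
(246/349) = -1 → non-residue.
(268/349) = +1 → QR.
(314/349) = -1 → non-residue.
Total quadratic residues among the 7: 4.

4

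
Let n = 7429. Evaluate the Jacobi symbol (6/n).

-1

Pull out 2: since 7429 ≡ 5 (mod 8), (2/7429) = -1.
Reciprocity: 3 ≡ 3 and 7429 ≡ 1 (mod 4), so (3/7429) = +(7429/3).
Reduce top mod 3: now compute (1/3).
Reached (1/3) = 1. Collecting the sign flips along the way, the symbol is -1.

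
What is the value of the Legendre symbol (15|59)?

Euler's criterion: (15/59) ≡ 15^29 (mod 59).
15^2 ≡ 48 (mod 59)
15^4 ≡ 3 (mod 59)
15^8 ≡ 9 (mod 59)
15^16 ≡ 22 (mod 59)
15^29 = 15^(16+8+4+1) ≡ 1 (mod 59).
Result is 1, so (15/59) = 1.

1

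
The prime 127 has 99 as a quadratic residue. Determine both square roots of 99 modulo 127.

37, 90

Since 127 ≡ 3 (mod 4), a square root of 99 is 99^((127+1)/4) = 99^32 mod 127.
Repeated squaring: 99^2≡22, 99^4≡103, 99^8≡68, 99^16≡52, 99^32≡37 (mod 127).
99^32 = 99^(32) ≡ 37 (mod 127).
Check: 37² = 1369 ≡ 99 (mod 127). The two roots are 37 and 90.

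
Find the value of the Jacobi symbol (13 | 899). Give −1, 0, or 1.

-1

Reciprocity: 13 ≡ 1 and 899 ≡ 3 (mod 4), so (13/899) = +(899/13).
Reduce top mod 13: now compute (2/13).
Pull out 2: since 13 ≡ 5 (mod 8), (2/13) = -1.
Reached (1/13) = 1. Collecting the sign flips along the way, the symbol is -1.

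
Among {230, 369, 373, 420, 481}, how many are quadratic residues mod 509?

1

(230/509) = -1 → non-residue.
(369/509) = -1 → non-residue.
(373/509) = -1 → non-residue.
(420/509) = +1 → QR.
(481/509) = -1 → non-residue.
Total quadratic residues among the 5: 1.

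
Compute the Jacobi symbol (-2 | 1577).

1

First reduce: -2 ≡ 1575 (mod 1577).
Reciprocity: 1575 ≡ 3 and 1577 ≡ 1 (mod 4), so (1575/1577) = +(1577/1575).
Reduce top mod 1575: now compute (2/1575).
Pull out 2: since 1575 ≡ 7 (mod 8), (2/1575) = +1.
Reached (1/1575) = 1. Collecting the sign flips along the way, the symbol is +1.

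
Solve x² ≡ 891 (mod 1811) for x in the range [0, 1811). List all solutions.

183, 1628

Since 1811 ≡ 3 (mod 4), a square root of 891 is 891^((1811+1)/4) = 891^453 mod 1811.
Repeated squaring: 891^2≡663, 891^4≡1307, 891^8≡476, 891^16≡201, 891^32≡559, 891^64≡989, 891^128≡181, 891^256≡163 (mod 1811).
891^453 = 891^(256+128+64+4+1) ≡ 183 (mod 1811).
Check: 183² = 33489 ≡ 891 (mod 1811). The two roots are 183 and 1628.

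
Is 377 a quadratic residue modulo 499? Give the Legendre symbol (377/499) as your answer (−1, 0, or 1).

Euler's criterion: (377/499) ≡ 377^249 (mod 499).
377^2 ≡ 413 (mod 499)
377^4 ≡ 410 (mod 499)
377^8 ≡ 436 (mod 499)
377^16 ≡ 476 (mod 499)
377^32 ≡ 30 (mod 499)
377^64 ≡ 401 (mod 499)
377^128 ≡ 123 (mod 499)
377^249 = 377^(128+64+32+16+8+1) ≡ 498 (mod 499).
Result is 498 ≡ −1, so (377/499) = −1.

-1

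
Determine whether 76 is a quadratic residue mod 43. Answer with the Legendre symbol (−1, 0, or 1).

First reduce: 76 ≡ 33 (mod 43).
Reciprocity: 33 ≡ 1 and 43 ≡ 3 (mod 4), so (33/43) = +(43/33).
Reduce top mod 33: now compute (10/33).
Pull out 2: since 33 ≡ 1 (mod 8), (2/33) = +1.
Reciprocity: 5 ≡ 1 and 33 ≡ 1 (mod 4), so (5/33) = +(33/5).
Reduce top mod 5: now compute (3/5).
Reciprocity: 3 ≡ 3 and 5 ≡ 1 (mod 4), so (3/5) = +(5/3).
Reduce top mod 3: now compute (2/3).
Pull out 2: since 3 ≡ 3 (mod 8), (2/3) = -1.
Reached (1/3) = 1. Collecting the sign flips along the way, the symbol is -1.

-1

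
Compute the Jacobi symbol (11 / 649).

Reciprocity: 11 ≡ 3 and 649 ≡ 1 (mod 4), so (11/649) = +(649/11).
Reduce top mod 11: now compute (0/11).
Top reduces to 0: gcd > 1, so the symbol is 0.

0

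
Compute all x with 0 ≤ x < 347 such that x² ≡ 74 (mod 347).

Since 347 ≡ 3 (mod 4), a square root of 74 is 74^((347+1)/4) = 74^87 mod 347.
Repeated squaring: 74^2≡271, 74^4≡224, 74^8≡208, 74^16≡236, 74^32≡176, 74^64≡93 (mod 347).
74^87 = 74^(64+16+4+2+1) ≡ 132 (mod 347).
Check: 132² = 17424 ≡ 74 (mod 347). The two roots are 132 and 215.

132, 215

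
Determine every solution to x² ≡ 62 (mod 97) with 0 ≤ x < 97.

97 ≡ 1 (mod 4), so we find a root by search.
Trying successive values, 16² = 256 ≡ 62 (mod 97). The other root is 97 − 16 = 81.

16, 81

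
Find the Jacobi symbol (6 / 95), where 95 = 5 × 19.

1

Pull out 2: since 95 ≡ 7 (mod 8), (2/95) = +1.
Reciprocity: 3 ≡ 3 and 95 ≡ 3 (mod 4), so (3/95) = −(95/3).
Reduce top mod 3: now compute (2/3).
Pull out 2: since 3 ≡ 3 (mod 8), (2/3) = -1.
Reached (1/3) = 1. Collecting the sign flips along the way, the symbol is +1.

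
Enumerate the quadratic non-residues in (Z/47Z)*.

Square k = 1,…,23 (k and 47−k give the same square):
1²=1, 2²=4, 3²=9, 4²=16, 5²=25, 6²=36, 7²≡2, 8²≡17, 9²≡34, 10²≡6, 11²≡27, 12²≡3, 13²≡28, 14²≡8, 15²≡37, 16²≡21, 17²≡7, 18²≡42, 19²≡32, 20²≡24, 21²≡18, 22²≡14, 23²≡12 (mod 47).
The residues are {1, 2, 3, 4, 6, 7, 8, 9, 12, 14, 16, 17, 18, 21, 24, 25, 27, 28, 32, 34, 36, 37, 42}; the non-residues are the remaining 23 nonzero classes.

5 10 11 13 15 19 20 22 23 26 29 30 31 33 35 38 39 40 41 43 44 45 46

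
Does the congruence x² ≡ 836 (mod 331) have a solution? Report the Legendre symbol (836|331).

-1

Euler's criterion: (836/331) ≡ 174^165 (mod 331).
174^2 ≡ 155 (mod 331)
174^4 ≡ 193 (mod 331)
174^8 ≡ 177 (mod 331)
174^16 ≡ 215 (mod 331)
174^32 ≡ 216 (mod 331)
174^64 ≡ 316 (mod 331)
174^128 ≡ 225 (mod 331)
174^165 = 174^(128+32+4+1) ≡ 330 (mod 331).
Result is 330 ≡ −1, so (836/331) = −1.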